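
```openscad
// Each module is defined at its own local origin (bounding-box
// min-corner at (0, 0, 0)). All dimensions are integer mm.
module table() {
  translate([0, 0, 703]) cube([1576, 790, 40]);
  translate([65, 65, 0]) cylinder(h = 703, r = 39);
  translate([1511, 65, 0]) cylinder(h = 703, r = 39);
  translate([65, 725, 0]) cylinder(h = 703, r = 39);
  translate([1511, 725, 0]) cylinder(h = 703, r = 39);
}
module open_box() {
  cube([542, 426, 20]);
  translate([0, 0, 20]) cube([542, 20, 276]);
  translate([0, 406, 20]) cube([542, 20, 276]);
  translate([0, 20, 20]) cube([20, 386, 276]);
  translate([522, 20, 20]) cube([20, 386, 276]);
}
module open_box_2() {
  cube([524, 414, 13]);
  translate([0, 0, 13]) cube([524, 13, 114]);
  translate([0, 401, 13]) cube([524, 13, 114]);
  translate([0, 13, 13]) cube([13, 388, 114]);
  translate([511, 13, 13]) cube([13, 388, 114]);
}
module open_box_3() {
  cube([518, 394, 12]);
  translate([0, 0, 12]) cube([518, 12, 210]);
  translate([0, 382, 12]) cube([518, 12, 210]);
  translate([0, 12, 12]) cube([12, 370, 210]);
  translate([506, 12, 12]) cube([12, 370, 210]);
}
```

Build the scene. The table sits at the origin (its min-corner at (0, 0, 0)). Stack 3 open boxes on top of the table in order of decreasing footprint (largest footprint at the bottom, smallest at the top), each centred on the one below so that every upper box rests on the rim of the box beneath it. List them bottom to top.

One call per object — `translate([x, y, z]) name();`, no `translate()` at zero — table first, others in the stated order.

table();
translate([517, 182, 743]) open_box();
translate([526, 188, 1039]) open_box_2();
translate([529, 198, 1166]) open_box_3();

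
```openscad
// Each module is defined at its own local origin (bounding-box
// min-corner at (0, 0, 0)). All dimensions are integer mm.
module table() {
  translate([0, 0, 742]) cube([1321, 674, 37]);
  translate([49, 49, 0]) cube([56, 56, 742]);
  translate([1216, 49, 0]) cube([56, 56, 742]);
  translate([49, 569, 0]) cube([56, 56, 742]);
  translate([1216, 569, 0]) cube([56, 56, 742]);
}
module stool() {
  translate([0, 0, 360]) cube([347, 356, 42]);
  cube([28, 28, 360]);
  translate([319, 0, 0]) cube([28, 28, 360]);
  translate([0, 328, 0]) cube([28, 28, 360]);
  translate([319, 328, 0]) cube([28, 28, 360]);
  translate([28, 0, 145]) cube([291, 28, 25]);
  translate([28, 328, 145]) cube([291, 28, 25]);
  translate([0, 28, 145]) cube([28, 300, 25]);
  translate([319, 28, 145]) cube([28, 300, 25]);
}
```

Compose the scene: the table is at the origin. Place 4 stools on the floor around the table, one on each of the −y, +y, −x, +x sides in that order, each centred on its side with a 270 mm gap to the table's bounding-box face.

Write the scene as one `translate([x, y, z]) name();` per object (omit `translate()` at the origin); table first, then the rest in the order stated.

table();
translate([487, -626, 0]) stool();
translate([487, 944, 0]) stool();
translate([-617, 159, 0]) stool();
translate([1591, 159, 0]) stool();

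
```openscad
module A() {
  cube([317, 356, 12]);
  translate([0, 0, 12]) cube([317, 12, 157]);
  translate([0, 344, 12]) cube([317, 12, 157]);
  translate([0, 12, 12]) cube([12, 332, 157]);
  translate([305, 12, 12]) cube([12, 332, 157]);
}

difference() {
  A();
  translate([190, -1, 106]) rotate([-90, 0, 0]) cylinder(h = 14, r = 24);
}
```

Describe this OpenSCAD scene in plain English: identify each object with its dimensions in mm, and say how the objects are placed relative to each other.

A is an open-topped rectangular box: outside dimensions 317×356×169 mm, with a uniform wall and base thickness of 12 mm. The base is a full 317×356 slab on the floor; four walls sit on top of the base. The front and back walls (the −y and +y sides) span the full width; the two side walls fit between them.

The open box has a circular hole of radius 24 mm through its front wall, centred at (x = 190, z = 106).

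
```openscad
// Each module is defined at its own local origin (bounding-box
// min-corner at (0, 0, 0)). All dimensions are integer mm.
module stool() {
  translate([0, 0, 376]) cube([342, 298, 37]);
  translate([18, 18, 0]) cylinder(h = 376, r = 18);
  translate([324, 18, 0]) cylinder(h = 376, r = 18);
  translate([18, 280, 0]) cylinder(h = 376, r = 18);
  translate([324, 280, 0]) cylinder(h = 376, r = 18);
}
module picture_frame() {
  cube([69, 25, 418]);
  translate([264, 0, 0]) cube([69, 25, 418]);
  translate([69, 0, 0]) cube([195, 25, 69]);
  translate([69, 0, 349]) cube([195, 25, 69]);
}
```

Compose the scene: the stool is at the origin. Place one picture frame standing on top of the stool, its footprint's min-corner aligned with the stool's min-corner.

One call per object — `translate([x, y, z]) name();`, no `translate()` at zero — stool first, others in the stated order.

stool();
translate([0, 0, 413]) picture_frame();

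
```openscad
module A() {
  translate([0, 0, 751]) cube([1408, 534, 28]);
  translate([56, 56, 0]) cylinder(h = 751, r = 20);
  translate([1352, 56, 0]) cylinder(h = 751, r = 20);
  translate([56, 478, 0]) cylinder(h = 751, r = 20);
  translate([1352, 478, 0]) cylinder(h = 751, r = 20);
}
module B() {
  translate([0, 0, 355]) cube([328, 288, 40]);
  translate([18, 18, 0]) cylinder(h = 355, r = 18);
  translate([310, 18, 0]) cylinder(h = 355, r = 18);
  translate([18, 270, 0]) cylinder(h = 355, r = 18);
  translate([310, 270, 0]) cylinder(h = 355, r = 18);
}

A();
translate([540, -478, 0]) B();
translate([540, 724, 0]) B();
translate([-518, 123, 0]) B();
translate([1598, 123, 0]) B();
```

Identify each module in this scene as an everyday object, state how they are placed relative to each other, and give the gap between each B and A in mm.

A is a table. B is a stool. Four stools sit around the table at the −y, +y, −x, +x sides. The gap between each stool and the table is 190 mm.

Each stool's nearest face is 190 mm from the table's bounding box.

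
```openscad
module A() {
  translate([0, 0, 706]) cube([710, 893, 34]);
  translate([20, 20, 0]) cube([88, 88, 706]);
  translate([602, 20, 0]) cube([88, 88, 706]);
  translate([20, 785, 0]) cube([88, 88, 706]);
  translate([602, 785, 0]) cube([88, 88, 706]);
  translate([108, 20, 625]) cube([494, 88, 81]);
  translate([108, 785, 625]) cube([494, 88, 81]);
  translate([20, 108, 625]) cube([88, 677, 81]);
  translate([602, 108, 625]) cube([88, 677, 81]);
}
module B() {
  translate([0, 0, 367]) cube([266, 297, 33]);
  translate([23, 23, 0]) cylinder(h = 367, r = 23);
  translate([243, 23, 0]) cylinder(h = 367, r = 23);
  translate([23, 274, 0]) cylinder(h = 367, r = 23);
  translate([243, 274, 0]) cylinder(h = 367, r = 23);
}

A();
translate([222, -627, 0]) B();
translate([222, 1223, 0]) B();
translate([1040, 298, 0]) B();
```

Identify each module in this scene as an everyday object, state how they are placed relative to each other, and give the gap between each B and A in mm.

A is a table. B is a stool. Three stools sit around the table at the −y, +y, +x sides. The gap between each stool and the table is 330 mm.

Each stool's nearest face is 330 mm from the table's bounding box.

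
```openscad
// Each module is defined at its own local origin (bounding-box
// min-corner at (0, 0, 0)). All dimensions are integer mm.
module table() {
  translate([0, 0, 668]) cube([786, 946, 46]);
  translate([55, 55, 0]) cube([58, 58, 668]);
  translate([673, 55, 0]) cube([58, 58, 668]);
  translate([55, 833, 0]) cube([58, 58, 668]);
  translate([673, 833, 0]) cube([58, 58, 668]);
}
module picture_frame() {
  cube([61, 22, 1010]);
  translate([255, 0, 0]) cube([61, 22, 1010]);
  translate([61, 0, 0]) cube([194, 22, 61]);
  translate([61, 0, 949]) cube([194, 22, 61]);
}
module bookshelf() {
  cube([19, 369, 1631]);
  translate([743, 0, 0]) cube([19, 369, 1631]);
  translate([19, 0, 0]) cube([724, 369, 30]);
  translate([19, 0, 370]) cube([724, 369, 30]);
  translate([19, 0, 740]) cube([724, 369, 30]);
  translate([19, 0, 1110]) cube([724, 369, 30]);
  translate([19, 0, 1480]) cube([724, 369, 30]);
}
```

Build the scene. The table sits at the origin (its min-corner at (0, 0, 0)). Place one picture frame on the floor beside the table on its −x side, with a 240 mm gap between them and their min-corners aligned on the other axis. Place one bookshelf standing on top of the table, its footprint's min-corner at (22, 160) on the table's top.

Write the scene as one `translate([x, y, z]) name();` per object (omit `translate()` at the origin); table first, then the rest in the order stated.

table();
translate([-556, 0, 0]) picture_frame();
translate([22, 160, 714]) bookshelf();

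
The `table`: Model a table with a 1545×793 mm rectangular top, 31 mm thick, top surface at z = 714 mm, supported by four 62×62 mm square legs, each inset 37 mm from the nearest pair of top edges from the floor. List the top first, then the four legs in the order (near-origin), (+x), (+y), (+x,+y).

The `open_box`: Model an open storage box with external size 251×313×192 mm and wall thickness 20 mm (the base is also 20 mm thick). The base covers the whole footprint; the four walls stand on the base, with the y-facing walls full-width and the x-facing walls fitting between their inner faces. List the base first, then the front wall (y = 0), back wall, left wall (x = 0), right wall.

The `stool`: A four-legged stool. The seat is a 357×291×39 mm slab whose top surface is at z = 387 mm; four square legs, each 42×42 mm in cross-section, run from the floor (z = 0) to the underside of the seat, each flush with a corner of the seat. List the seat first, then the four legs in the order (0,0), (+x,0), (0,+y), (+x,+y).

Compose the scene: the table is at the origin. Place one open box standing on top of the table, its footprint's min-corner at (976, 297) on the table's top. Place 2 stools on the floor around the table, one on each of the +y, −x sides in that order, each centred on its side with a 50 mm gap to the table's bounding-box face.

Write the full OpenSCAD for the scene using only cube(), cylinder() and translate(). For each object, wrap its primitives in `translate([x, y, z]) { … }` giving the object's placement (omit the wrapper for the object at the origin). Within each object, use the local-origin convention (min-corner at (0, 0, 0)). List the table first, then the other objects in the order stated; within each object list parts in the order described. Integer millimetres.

translate([0, 0, 683]) cube([1545, 793, 31]);
translate([37, 37, 0]) cube([62, 62, 683]);
translate([1446, 37, 0]) cube([62, 62, 683]);
translate([37, 694, 0]) cube([62, 62, 683]);
translate([1446, 694, 0]) cube([62, 62, 683]);
translate([976, 297, 714]) {
  cube([251, 313, 20]);
  translate([0, 0, 20]) cube([251, 20, 172]);
  translate([0, 293, 20]) cube([251, 20, 172]);
  translate([0, 20, 20]) cube([20, 273, 172]);
  translate([231, 20, 20]) cube([20, 273, 172]);
}
translate([594, 843, 0]) {
  translate([0, 0, 348]) cube([357, 291, 39]);
  cube([42, 42, 348]);
  translate([315, 0, 0]) cube([42, 42, 348]);
  translate([0, 249, 0]) cube([42, 42, 348]);
  translate([315, 249, 0]) cube([42, 42, 348]);
}
translate([-407, 251, 0]) {
  translate([0, 0, 348]) cube([357, 291, 39]);
  cube([42, 42, 348]);
  translate([315, 0, 0]) cube([42, 42, 348]);
  translate([0, 249, 0]) cube([42, 42, 348]);
  translate([315, 249, 0]) cube([42, 42, 348]);
}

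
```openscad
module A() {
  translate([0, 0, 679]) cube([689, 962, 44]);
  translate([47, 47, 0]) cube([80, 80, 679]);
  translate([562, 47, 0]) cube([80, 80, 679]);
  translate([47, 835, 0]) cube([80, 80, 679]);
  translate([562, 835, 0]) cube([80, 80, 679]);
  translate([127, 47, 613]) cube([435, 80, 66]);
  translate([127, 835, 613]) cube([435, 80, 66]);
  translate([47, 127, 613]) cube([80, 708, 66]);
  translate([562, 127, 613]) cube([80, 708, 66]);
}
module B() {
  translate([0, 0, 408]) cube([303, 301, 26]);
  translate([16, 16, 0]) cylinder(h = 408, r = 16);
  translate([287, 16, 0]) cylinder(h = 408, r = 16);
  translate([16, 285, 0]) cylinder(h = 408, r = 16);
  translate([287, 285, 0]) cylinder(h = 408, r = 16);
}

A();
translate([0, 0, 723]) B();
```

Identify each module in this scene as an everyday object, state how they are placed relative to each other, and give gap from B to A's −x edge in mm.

The stool's min-x is at 0; the table's min-x is 0; gap = 0 mm.

A is a table. B is a stool. The stool is on top of the table. The gap from the stool to the table's −x edge is 0 mm.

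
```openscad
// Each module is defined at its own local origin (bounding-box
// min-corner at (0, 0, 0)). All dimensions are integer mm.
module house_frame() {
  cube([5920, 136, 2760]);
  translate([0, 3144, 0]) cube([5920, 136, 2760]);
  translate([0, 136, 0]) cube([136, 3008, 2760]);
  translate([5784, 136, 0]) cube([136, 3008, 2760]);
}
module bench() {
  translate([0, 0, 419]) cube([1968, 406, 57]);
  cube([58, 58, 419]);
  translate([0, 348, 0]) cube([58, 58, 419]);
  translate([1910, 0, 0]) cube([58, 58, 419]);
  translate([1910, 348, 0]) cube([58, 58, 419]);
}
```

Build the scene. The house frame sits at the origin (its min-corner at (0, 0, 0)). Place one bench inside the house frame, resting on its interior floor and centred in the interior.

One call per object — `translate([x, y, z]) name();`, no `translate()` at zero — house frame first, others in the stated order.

house_frame();
translate([1976, 1437, 0]) bench();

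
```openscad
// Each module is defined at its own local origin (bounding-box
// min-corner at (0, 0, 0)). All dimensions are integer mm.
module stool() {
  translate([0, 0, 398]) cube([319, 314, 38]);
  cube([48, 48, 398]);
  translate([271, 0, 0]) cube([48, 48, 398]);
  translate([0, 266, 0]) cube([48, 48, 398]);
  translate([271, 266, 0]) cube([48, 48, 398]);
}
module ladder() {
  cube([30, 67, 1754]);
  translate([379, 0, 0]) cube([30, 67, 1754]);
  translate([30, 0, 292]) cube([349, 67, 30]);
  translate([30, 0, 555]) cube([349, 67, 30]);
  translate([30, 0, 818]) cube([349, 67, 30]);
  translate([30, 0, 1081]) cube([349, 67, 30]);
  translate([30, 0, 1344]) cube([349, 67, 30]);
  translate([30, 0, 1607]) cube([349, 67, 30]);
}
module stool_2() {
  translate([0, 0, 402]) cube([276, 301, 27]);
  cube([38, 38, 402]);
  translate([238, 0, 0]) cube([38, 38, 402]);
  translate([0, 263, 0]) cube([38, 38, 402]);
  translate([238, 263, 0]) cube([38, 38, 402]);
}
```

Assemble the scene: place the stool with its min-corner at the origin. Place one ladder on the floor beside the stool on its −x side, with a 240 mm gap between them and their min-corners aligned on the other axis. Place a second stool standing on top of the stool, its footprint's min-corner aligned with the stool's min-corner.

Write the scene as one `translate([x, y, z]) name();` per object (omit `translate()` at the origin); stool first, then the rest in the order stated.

stool();
translate([-649, 0, 0]) ladder();
translate([0, 0, 436]) stool_2();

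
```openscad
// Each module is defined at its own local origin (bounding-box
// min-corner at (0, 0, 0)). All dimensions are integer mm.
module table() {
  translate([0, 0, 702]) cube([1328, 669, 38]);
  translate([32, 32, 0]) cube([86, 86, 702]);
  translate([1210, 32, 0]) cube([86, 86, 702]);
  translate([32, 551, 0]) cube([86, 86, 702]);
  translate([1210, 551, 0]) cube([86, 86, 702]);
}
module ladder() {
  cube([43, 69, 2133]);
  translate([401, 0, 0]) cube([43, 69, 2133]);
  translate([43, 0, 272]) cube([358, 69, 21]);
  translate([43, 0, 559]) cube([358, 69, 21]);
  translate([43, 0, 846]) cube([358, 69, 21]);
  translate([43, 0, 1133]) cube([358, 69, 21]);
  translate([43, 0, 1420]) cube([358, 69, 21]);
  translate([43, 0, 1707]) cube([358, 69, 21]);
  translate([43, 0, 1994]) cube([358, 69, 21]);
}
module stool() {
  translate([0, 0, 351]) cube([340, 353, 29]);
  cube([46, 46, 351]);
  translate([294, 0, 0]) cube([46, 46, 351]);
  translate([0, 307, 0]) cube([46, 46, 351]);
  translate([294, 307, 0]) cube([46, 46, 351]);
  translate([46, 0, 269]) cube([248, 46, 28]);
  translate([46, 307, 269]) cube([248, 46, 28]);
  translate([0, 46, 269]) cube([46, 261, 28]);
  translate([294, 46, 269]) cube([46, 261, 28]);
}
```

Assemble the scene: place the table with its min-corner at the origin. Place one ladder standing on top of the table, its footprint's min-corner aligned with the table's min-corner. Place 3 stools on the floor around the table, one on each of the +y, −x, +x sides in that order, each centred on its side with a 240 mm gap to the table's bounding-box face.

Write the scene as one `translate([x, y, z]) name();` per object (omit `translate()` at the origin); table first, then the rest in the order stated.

table();
translate([0, 0, 740]) ladder();
translate([494, 909, 0]) stool();
translate([-580, 158, 0]) stool();
translate([1568, 158, 0]) stool();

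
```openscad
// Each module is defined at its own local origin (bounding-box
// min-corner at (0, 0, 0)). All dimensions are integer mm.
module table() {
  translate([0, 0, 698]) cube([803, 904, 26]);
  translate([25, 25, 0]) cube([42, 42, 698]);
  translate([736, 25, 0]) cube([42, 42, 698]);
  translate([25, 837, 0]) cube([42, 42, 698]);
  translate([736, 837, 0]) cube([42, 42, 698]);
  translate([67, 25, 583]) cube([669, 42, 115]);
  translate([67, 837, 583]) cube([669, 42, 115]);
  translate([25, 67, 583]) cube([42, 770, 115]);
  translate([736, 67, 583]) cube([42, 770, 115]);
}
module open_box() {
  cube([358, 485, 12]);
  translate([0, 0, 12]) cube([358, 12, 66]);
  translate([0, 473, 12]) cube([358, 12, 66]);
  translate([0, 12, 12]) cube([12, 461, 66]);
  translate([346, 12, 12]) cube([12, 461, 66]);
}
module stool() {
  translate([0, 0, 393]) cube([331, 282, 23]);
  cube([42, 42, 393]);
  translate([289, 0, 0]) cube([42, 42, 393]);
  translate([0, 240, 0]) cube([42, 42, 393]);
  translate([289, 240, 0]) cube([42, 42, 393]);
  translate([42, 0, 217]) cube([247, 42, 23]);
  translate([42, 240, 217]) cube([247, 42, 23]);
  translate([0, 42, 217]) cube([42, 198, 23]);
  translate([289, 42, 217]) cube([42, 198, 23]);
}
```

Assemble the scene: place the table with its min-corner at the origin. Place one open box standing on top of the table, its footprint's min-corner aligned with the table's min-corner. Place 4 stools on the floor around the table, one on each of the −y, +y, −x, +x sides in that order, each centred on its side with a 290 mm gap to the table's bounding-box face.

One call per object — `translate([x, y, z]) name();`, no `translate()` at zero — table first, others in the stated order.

table();
translate([0, 0, 724]) open_box();
translate([236, -572, 0]) stool();
translate([236, 1194, 0]) stool();
translate([-621, 311, 0]) stool();
translate([1093, 311, 0]) stool();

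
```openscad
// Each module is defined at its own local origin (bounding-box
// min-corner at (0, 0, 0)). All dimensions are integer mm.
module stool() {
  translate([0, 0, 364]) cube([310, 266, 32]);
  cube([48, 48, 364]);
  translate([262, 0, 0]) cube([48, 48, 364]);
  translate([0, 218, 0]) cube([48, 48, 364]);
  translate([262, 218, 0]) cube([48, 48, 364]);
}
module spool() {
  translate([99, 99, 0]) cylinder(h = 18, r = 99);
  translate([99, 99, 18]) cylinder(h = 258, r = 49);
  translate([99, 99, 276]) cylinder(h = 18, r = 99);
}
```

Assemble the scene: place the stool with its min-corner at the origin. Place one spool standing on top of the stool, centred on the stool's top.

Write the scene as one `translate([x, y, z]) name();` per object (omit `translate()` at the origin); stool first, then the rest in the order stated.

stool();
translate([56, 34, 396]) spool();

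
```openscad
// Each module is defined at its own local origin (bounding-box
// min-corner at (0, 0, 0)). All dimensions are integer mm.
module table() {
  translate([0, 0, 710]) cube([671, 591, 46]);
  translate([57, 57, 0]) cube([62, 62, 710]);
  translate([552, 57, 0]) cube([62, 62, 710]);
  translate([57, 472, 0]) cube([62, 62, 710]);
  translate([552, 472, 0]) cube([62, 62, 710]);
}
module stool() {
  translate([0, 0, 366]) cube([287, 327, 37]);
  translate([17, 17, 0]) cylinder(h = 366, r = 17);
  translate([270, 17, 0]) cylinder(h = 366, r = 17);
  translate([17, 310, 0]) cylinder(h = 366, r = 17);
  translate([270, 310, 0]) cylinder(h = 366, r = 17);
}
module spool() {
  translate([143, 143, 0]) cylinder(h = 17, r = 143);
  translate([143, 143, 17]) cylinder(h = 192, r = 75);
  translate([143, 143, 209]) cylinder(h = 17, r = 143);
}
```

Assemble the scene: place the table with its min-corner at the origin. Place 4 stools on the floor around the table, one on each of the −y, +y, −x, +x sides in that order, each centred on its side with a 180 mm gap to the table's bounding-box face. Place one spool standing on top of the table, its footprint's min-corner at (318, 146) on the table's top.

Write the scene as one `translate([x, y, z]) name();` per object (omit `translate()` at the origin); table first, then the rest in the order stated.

table();
translate([192, -507, 0]) stool();
translate([192, 771, 0]) stool();
translate([-467, 132, 0]) stool();
translate([851, 132, 0]) stool();
translate([318, 146, 756]) spool();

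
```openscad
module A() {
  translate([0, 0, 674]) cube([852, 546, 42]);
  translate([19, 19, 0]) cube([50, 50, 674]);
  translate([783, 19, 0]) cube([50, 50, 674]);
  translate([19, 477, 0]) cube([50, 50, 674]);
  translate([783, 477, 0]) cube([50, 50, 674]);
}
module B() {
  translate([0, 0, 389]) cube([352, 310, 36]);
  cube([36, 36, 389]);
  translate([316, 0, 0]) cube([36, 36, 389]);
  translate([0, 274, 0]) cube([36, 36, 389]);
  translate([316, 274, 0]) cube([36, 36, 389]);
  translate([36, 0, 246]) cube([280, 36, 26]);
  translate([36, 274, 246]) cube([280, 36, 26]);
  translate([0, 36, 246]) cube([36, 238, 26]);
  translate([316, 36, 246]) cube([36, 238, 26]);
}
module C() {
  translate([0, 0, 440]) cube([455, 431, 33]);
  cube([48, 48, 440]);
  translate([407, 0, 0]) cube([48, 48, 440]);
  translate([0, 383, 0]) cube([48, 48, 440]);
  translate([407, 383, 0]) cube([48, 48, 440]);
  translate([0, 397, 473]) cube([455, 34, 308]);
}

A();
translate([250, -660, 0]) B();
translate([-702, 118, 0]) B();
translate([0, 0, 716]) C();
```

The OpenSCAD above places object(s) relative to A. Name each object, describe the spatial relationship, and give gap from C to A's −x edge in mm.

The chair's min-x is at 0; the table's min-x is 0; gap = 0 mm.

A is a table. B is a stool. C is a chair. Two stools sit around the table at the −y, −x sides. The chair is on top of the table. The gap from the chair to the table's −x edge is 0 mm.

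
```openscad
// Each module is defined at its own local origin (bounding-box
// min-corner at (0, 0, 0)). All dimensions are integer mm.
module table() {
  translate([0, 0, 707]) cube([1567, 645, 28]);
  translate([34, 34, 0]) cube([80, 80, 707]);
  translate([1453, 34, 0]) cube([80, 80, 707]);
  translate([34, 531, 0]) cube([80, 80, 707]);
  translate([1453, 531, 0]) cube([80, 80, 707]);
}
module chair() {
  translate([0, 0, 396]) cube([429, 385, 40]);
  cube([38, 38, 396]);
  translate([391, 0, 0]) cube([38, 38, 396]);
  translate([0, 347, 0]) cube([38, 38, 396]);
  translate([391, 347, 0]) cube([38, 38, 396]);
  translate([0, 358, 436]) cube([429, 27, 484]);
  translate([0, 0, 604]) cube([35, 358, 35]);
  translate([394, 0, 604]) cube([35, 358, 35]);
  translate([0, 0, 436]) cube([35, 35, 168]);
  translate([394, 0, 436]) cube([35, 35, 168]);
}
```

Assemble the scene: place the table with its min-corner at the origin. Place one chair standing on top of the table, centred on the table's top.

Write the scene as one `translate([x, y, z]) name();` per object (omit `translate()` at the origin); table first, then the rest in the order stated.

table();
translate([569, 130, 735]) chair();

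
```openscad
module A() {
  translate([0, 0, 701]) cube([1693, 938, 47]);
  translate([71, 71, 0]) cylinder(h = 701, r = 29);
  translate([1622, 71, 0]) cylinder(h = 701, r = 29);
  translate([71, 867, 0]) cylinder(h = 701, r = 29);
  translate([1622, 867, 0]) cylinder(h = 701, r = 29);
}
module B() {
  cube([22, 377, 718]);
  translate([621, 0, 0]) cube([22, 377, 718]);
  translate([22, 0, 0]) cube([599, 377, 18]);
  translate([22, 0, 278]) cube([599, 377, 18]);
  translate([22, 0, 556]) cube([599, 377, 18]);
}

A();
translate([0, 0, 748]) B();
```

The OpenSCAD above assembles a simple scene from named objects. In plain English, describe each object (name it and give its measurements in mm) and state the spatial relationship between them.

A is a table: top 1693 mm (x) × 938 mm (y), 47 mm thick, upper face at z = 748 mm, on four round legs of 58 mm diameter, each leg's bounding box inset 42 mm from the nearest pair of top edges, running from z = 0 to the bottom of the top.

B is a bookshelf 643 mm wide overall, 377 mm deep and 718 mm tall. The two sides are 22 mm thick vertical panels. 3 horizontal shelves of 18 mm thickness span between the inner faces of the sides; the lowest shelf sits on the floor and shelves are stacked with a clear vertical gap of 260 mm between each pair.

The bookshelf is on top of the table.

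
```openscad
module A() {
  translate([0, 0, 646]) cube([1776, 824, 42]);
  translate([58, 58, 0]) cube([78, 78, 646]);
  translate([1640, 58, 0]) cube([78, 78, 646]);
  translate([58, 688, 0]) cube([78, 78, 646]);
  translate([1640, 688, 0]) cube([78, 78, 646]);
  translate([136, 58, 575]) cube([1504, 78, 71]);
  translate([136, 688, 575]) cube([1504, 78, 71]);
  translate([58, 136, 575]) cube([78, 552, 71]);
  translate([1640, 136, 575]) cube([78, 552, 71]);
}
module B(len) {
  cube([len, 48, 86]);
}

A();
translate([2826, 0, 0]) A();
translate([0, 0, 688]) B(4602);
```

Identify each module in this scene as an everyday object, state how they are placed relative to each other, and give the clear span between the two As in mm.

Second table starts at x = 2826; first ends at x = 1776; clear span = 2826 − 1776 = 1050 mm.

A is a table. B is a beam. A beam spans the tops of two tables. The clear span between the two tables is 1050 mm.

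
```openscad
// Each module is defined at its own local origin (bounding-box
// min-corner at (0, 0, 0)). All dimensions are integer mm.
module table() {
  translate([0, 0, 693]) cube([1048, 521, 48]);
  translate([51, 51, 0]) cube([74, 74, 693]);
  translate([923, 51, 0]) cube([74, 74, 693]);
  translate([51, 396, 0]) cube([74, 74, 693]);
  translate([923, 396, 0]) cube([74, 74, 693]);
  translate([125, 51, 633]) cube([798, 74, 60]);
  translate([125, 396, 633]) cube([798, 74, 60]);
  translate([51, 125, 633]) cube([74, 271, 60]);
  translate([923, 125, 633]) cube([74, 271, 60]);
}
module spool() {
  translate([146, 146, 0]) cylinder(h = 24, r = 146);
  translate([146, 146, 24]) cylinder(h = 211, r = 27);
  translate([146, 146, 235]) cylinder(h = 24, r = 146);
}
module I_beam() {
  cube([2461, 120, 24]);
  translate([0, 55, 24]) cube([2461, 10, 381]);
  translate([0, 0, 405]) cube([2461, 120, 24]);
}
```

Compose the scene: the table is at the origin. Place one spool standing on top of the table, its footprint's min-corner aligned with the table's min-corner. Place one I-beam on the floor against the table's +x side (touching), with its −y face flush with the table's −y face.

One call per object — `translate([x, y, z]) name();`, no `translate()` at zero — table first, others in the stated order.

table();
translate([0, 0, 741]) spool();
translate([1048, 0, 0]) I_beam();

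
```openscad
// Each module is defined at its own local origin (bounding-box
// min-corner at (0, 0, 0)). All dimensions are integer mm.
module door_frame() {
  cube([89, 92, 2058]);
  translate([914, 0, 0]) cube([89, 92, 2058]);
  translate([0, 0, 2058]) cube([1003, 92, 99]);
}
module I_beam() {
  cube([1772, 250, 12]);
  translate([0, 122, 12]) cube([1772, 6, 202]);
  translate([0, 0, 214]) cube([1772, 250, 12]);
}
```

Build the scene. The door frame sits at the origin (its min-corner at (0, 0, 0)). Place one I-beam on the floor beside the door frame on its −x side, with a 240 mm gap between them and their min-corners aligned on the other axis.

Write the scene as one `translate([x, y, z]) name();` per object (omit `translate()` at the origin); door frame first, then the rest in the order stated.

door_frame();
translate([-2012, 0, 0]) I_beam();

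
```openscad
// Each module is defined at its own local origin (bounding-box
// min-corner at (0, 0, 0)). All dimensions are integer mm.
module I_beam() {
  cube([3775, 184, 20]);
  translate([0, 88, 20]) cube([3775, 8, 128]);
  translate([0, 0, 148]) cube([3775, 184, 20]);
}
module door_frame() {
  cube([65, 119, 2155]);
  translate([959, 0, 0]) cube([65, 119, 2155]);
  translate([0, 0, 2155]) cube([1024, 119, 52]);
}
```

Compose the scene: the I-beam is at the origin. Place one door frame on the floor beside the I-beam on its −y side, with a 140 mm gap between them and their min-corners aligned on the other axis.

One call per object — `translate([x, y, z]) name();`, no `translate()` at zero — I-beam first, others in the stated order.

I_beam();
translate([0, -259, 0]) door_frame();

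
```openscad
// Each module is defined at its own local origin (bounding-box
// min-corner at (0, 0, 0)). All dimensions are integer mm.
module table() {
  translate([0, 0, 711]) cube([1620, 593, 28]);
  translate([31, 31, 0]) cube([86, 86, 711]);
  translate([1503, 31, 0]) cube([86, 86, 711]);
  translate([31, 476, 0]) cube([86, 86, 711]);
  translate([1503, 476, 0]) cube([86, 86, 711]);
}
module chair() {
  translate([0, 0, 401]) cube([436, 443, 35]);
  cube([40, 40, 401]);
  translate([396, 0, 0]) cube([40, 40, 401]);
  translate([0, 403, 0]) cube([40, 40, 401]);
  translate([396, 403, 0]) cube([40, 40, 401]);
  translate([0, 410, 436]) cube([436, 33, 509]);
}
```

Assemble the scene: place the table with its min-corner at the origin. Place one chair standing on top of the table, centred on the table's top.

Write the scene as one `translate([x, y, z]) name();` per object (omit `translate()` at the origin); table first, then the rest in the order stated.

table();
translate([592, 75, 739]) chair();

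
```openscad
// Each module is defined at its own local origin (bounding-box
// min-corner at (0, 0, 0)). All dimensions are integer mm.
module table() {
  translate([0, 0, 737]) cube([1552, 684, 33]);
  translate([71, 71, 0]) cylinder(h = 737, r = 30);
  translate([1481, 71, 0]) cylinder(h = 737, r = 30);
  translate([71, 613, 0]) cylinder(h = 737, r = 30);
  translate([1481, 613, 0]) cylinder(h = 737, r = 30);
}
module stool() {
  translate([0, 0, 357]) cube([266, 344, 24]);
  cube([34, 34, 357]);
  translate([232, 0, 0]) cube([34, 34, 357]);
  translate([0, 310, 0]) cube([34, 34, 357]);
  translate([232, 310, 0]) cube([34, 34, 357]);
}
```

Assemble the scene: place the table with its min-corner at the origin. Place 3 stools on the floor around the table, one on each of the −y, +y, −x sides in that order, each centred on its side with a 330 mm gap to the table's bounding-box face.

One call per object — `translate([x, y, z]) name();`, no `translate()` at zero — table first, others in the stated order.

table();
translate([643, -674, 0]) stool();
translate([643, 1014, 0]) stool();
translate([-596, 170, 0]) stool();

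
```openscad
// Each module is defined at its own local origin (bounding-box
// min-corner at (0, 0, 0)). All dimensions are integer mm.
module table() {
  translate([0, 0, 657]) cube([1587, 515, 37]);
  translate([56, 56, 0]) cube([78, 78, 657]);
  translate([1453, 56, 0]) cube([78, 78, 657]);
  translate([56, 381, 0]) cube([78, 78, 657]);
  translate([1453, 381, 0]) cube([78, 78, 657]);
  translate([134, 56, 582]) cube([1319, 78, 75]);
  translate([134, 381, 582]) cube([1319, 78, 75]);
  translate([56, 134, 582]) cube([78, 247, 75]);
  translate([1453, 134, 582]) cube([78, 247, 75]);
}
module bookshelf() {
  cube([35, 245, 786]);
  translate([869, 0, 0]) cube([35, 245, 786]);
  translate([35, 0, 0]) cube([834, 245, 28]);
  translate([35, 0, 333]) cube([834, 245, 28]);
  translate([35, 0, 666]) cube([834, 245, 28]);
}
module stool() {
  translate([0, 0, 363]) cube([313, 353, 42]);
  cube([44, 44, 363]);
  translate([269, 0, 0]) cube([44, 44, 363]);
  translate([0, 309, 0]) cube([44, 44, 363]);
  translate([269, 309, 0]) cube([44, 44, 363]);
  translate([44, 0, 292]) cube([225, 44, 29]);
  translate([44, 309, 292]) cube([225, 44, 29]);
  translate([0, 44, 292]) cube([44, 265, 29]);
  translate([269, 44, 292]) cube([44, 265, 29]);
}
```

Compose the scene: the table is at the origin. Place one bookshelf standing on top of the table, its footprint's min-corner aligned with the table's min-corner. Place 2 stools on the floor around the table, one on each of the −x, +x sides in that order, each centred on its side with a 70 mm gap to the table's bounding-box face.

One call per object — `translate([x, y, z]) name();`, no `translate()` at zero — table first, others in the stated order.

table();
translate([0, 0, 694]) bookshelf();
translate([-383, 81, 0]) stool();
translate([1657, 81, 0]) stool();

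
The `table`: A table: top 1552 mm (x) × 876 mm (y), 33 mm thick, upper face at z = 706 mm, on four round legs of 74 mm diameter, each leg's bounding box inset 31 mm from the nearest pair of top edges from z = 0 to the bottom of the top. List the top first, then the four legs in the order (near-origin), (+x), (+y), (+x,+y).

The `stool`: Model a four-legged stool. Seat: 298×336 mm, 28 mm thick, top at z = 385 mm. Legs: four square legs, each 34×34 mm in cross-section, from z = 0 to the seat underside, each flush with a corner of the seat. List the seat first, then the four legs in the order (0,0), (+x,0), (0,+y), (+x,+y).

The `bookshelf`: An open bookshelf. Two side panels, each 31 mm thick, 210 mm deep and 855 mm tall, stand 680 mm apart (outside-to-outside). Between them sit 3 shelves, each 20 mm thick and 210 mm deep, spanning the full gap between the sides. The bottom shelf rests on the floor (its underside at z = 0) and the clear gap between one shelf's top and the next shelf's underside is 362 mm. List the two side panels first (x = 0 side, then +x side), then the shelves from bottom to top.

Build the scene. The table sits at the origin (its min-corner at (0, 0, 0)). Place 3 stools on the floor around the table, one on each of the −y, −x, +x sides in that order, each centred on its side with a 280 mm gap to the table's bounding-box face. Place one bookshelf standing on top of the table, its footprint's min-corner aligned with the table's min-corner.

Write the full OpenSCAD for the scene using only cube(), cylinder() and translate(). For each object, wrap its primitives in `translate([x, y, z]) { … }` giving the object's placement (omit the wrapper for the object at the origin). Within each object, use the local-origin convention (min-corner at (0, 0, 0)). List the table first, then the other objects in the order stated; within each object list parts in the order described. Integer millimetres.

translate([0, 0, 673]) cube([1552, 876, 33]);
translate([68, 68, 0]) cylinder(h = 673, r = 37);
translate([1484, 68, 0]) cylinder(h = 673, r = 37);
translate([68, 808, 0]) cylinder(h = 673, r = 37);
translate([1484, 808, 0]) cylinder(h = 673, r = 37);
translate([627, -616, 0]) {
  translate([0, 0, 357]) cube([298, 336, 28]);
  cube([34, 34, 357]);
  translate([264, 0, 0]) cube([34, 34, 357]);
  translate([0, 302, 0]) cube([34, 34, 357]);
  translate([264, 302, 0]) cube([34, 34, 357]);
}
translate([-578, 270, 0]) {
  translate([0, 0, 357]) cube([298, 336, 28]);
  cube([34, 34, 357]);
  translate([264, 0, 0]) cube([34, 34, 357]);
  translate([0, 302, 0]) cube([34, 34, 357]);
  translate([264, 302, 0]) cube([34, 34, 357]);
}
translate([1832, 270, 0]) {
  translate([0, 0, 357]) cube([298, 336, 28]);
  cube([34, 34, 357]);
  translate([264, 0, 0]) cube([34, 34, 357]);
  translate([0, 302, 0]) cube([34, 34, 357]);
  translate([264, 302, 0]) cube([34, 34, 357]);
}
translate([0, 0, 706]) {
  cube([31, 210, 855]);
  translate([649, 0, 0]) cube([31, 210, 855]);
  translate([31, 0, 0]) cube([618, 210, 20]);
  translate([31, 0, 382]) cube([618, 210, 20]);
  translate([31, 0, 764]) cube([618, 210, 20]);
}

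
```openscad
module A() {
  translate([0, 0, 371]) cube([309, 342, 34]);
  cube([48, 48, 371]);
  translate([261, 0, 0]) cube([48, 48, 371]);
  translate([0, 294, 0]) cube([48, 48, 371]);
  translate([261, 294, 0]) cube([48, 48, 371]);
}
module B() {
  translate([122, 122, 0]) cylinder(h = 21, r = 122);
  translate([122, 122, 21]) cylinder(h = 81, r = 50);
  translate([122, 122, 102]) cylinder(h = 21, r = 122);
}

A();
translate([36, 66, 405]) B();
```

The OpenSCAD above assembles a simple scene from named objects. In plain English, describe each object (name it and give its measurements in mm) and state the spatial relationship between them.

A is a four-legged stool. The seat is a 309×342×34 mm slab whose top surface is at z = 405 mm; four square legs, each 48×48 mm in cross-section, run from the floor (z = 0) to the underside of the seat, each flush with a corner of the seat.

B is a spool: two coaxial disc flanges of radius 122 mm and thickness 21 mm, joined by a core cylinder of radius 50 mm and height 81 mm. The lower flange rests on z = 0 and the three cylinders share a vertical axis.

The spool is on top of the stool.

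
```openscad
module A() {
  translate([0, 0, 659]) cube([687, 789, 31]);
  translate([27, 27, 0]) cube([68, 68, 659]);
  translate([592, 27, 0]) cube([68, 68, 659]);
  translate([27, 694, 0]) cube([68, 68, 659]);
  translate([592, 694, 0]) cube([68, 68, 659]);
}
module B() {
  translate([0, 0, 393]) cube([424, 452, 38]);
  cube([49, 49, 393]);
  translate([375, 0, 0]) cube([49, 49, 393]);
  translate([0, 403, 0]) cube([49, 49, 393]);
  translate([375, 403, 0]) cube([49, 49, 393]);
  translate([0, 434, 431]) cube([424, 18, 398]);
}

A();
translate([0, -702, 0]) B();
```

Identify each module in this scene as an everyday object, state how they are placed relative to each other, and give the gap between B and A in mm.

The chair's nearest face is 250 mm from the table's −y face.

A is a table. B is a chair. The chair is on the floor beside the table on its −y side. The gap between the chair and the table is 250 mm.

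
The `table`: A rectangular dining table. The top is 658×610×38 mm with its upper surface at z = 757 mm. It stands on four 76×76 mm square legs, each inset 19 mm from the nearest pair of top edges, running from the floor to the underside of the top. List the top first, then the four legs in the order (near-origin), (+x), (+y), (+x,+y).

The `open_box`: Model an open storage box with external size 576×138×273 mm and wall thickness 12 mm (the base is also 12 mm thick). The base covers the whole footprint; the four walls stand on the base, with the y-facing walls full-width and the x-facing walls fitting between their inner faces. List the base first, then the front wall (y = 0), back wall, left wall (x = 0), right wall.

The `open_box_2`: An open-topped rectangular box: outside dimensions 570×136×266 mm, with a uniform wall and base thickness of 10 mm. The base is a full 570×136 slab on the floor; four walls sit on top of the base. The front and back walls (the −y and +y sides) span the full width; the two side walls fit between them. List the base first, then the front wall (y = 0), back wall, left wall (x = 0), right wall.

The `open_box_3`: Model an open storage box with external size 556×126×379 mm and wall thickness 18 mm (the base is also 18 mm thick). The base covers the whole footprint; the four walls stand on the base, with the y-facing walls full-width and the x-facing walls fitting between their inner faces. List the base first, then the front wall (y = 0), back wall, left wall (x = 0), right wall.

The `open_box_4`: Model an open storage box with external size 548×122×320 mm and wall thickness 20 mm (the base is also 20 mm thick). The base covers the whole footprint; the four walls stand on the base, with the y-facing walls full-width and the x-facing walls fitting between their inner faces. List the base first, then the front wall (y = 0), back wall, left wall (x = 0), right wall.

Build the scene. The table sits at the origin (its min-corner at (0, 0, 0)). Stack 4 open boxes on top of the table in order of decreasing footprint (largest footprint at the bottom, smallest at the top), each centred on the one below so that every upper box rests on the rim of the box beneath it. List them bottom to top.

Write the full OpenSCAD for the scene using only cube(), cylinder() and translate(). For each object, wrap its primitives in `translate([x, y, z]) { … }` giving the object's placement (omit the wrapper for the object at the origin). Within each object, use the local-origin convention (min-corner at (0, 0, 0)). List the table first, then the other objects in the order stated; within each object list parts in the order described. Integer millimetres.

translate([0, 0, 719]) cube([658, 610, 38]);
translate([19, 19, 0]) cube([76, 76, 719]);
translate([563, 19, 0]) cube([76, 76, 719]);
translate([19, 515, 0]) cube([76, 76, 719]);
translate([563, 515, 0]) cube([76, 76, 719]);
translate([41, 236, 757]) {
  cube([576, 138, 12]);
  translate([0, 0, 12]) cube([576, 12, 261]);
  translate([0, 126, 12]) cube([576, 12, 261]);
  translate([0, 12, 12]) cube([12, 114, 261]);
  translate([564, 12, 12]) cube([12, 114, 261]);
}
translate([44, 237, 1030]) {
  cube([570, 136, 10]);
  translate([0, 0, 10]) cube([570, 10, 256]);
  translate([0, 126, 10]) cube([570, 10, 256]);
  translate([0, 10, 10]) cube([10, 116, 256]);
  translate([560, 10, 10]) cube([10, 116, 256]);
}
translate([51, 242, 1296]) {
  cube([556, 126, 18]);
  translate([0, 0, 18]) cube([556, 18, 361]);
  translate([0, 108, 18]) cube([556, 18, 361]);
  translate([0, 18, 18]) cube([18, 90, 361]);
  translate([538, 18, 18]) cube([18, 90, 361]);
}
translate([55, 244, 1675]) {
  cube([548, 122, 20]);
  translate([0, 0, 20]) cube([548, 20, 300]);
  translate([0, 102, 20]) cube([548, 20, 300]);
  translate([0, 20, 20]) cube([20, 82, 300]);
  translate([528, 20, 20]) cube([20, 82, 300]);
}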